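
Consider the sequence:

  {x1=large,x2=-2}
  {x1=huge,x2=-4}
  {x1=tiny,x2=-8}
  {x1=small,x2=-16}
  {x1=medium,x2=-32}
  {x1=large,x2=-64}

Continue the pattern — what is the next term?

X1 — repeats large → huge → tiny → small → medium: large, huge, tiny, small, medium, large → huge.
X2: -2, -4, -8, -16, -32, -64 → -128 (×2 each step).
So the next term is {x1=huge,x2=-128}.

{x1=huge,x2=-128}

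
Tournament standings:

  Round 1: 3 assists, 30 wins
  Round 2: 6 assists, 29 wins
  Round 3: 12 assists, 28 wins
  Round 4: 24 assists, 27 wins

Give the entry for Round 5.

Assists: 3, 6, 12, 24 → 48 (×2 each step).
Wins goes 30, 29, 28, 27 → 26 (−1 each step).
So the next row is 48 assists, 26 wins.

48 assists, 26 wins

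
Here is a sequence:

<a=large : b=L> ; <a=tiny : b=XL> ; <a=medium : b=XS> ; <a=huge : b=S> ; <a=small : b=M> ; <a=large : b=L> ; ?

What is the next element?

For the a, repeats large → tiny → medium → huge → small: large, tiny, medium, huge, small, large → tiny.
B: L, XL, XS, S, M, L → XL (repeats L → XL → XS → S → M).
Putting it together: <a=tiny : b=XL>.

<a=tiny : b=XL>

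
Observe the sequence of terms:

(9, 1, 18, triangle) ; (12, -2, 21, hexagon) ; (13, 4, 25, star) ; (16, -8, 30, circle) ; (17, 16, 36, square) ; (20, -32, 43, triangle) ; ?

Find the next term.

(21, 64, 51, hexagon)

First component: alternating steps +3, +1, +3, +1, …; 9, 12, 13, 16, 17, 20 → 21.
Second component: ×(-2) each step; 1, -2, 4, -8, 16, -32 → 64.
Third component goes 18, 21, 25, 30, 36, 43 → 51 (differences are 3, 4, 5, … (increasing by 1 each time)).
Shape — repeats triangle → hexagon → star → circle → square: triangle, hexagon, star, circle, square, triangle → hexagon.
Putting it together: (21, 64, 51, hexagon).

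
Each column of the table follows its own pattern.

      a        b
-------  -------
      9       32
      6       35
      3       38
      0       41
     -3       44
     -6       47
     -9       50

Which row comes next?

Column a goes 9, 6, 3, 0, -3, -6, -9 → -12 (−3 each step).
Column b: together with the column a always sums to 41; 32, 35, 38, 41, 44, 47, 50 → 53.
Putting it together: -12  53.

-12  53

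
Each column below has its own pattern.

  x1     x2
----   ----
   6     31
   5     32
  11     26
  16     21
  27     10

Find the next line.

43  -6

Column x1: each term is the sum of the two before it, so 6, 5, 11, 16, 27 → 43.
Column x2: together with the column x1 always sums to 37; 31, 32, 26, 21, 10 → -6.
Combining the parts gives 43  -6.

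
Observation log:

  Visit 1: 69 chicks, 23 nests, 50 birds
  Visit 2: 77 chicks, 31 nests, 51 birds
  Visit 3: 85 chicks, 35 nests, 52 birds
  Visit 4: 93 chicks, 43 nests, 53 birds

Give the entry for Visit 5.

Chicks: +8 each step, so 69, 77, 85, 93 → 101.
Nests — alternating steps +8, +4, +8, +4, …: 23, 31, 35, 43 → 47.
Birds: +1 each step; 50, 51, 52, 53 → 54.
Putting it together: 101 chicks, 47 nests, 54 birds.

101 chicks, 47 nests, 54 birds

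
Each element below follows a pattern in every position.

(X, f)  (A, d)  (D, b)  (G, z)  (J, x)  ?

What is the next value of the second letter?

Second letter: letters move back 2 places in the alphabet, wrapping A→Z; f, d, b, z, x → v.

v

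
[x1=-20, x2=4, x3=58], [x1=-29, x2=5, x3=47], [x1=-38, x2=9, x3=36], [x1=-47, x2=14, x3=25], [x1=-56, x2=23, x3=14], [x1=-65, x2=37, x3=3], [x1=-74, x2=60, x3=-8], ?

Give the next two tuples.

For the x1, −9 each step: -20, -29, -38, -47, -56, -65, -74 → -83 → -92.
X2: each term is the sum of the two before it, so 4, 5, 9, 14, 23, 37, 60 → 97 → 157.
For the x3, −11 each step: 58, 47, 36, 25, 14, 3, -8 → -19 → -30.
Putting the parts together: [x1=-83, x2=97, x3=-19] and then [x1=-92, x2=157, x3=-30].

[x1=-83, x2=97, x3=-19], [x1=-92, x2=157, x3=-30]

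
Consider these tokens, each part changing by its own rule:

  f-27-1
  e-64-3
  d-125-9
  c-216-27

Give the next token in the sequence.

Letter — letters move back 1 place in the alphabet: f, e, d, c → b.
Second component: perfect cubes: 3³, 4³, 5³, …, so 27, 64, 125, 216 → 343.
Third component goes 1, 3, 9, 27 → 81 (×3 each step).
Combining the parts gives b-343-81.

b-343-81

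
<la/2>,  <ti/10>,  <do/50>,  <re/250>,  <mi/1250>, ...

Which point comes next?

<fa/6250>

Note: runs through the solfège scale do→ti; la, ti, do, re, mi → fa.
For the second part, ×5 each step: 2, 10, 50, 250, 1250 → 6250.
Combining the parts gives <fa/6250>.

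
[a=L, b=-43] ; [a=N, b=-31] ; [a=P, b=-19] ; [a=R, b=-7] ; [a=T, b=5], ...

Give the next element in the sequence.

For the a, letters move forward 2 places in the alphabet: L, N, P, R, T → V.
B — +12 each step: -43, -31, -19, -7, 5 → 17.
Combining the parts gives [a=V, b=17].

[a=V, b=17]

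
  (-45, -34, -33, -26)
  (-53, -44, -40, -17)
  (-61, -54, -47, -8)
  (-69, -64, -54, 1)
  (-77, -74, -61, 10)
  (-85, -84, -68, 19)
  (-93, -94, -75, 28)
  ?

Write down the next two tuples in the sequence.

First part — −8 each step: -45, -53, -61, -69, -77, -85, -93 → -101 → -109.
Second part: -34, -44, -54, -64, -74, -84, -94 → -104 → -114 (−10 each step).
Third part — −7 each step: -33, -40, -47, -54, -61, -68, -75 → -82 → -89.
For the fourth part, +9 each step: -26, -17, -8, 1, 10, 19, 28 → 37 → 46.
Putting the parts together: (-101, -104, -82, 37) and then (-109, -114, -89, 46).

(-101, -104, -82, 37), (-109, -114, -89, 46)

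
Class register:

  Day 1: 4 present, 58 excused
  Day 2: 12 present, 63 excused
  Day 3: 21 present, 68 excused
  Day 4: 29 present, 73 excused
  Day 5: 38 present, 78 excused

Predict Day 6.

46 present, 83 excused

For the present, alternating steps +8, +9, +8, +9, …: 4, 12, 21, 29, 38 → 46.
Excused: 58, 63, 68, 73, 78 → 83 (+5 each step).
Putting it together: 46 present, 83 excused.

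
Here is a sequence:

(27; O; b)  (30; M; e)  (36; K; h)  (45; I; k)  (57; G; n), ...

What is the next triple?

(72; E; q)

For the first coordinate, differences are 3, 6, 9, … (increasing by 3 each time): 27, 30, 36, 45, 57 → 72.
First letter: O, M, K, I, G → E (letters move back 2 places in the alphabet).
Second letter: b, e, h, k, n → q (letters move forward 3 places in the alphabet).
Combining the parts gives (72; E; q).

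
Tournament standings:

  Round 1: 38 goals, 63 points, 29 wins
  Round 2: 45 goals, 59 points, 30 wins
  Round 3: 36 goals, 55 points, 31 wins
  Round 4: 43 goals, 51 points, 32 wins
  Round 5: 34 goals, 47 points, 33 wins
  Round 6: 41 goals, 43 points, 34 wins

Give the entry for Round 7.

32 goals, 39 points, 35 wins

Goals — alternating steps +7, −9, +7, −9, …: 38, 45, 36, 43, 34, 41 → 32.
Points: 63, 59, 55, 51, 47, 43 → 39 (−4 each step).
For the wins, +1 each step: 29, 30, 31, 32, 33, 34 → 35.
Combining the parts gives 32 goals, 39 points, 35 wins.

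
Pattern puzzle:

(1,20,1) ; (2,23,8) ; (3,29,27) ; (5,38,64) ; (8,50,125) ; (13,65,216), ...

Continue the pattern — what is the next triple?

First value: each term is the sum of the two before it, so 1, 2, 3, 5, 8, 13 → 21.
Second value — differences are 3, 6, 9, … (increasing by 3 each time): 20, 23, 29, 38, 50, 65 → 83.
Third value: perfect cubes: 1³, 2³, 3³, …, so 1, 8, 27, 64, 125, 216 → 343.
So the next triple is (21,83,343).

(21,83,343)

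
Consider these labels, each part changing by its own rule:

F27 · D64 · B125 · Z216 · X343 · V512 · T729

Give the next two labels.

Letter: letters move back 2 places in the alphabet, wrapping A→Z; F, D, B, Z, X, V, T → R → P.
Second component: 27, 64, 125, 216, 343, 512, 729 → 1000 → 1331 (perfect cubes: 3³, 4³, 5³, …).
So the next two labels are R1000 and P1331.

R1000, P1331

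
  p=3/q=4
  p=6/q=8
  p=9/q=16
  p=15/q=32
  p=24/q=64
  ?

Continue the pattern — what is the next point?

P: 3, 6, 9, 15, 24 → 39 (each term is the sum of the two before it).
Q: 4, 8, 16, 32, 64 → 128 (×2 each step).
Combining the parts gives p=39/q=128.

p=39/q=128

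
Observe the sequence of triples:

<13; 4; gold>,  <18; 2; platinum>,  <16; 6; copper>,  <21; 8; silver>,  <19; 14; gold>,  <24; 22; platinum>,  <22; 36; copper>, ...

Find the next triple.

<27; 58; silver>

First coordinate: alternating steps +5, −2, +5, −2, …; 13, 18, 16, 21, 19, 24, 22 → 27.
Second coordinate: each term is the sum of the two before it; 4, 2, 6, 8, 14, 22, 36 → 58.
Metal: repeats gold → platinum → copper → silver; gold, platinum, copper, silver, gold, platinum, copper → silver.
Combining the parts gives <27; 58; silver>.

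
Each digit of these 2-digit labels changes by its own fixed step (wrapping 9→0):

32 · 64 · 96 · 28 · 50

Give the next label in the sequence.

82

First digit: 3, 6, 9, 2, 5 → 8 (+3 each step, mod 10).
Second digit: 2, 4, 6, 8, 0 → 2 (+2 each step, mod 10).
Combining the parts gives 82.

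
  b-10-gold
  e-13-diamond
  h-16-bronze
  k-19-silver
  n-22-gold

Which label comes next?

q-25-diamond

For the letter, letters move forward 3 places in the alphabet: b, e, h, k, n → q.
Second component: +3 each step, so 10, 13, 16, 19, 22 → 25.
Rank: repeats gold → diamond → bronze → silver; gold, diamond, bronze, silver, gold → diamond.
So the next label is q-25-diamond.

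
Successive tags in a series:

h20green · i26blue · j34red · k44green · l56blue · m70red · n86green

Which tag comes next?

o104blue

Letter — letters move forward 1 place in the alphabet: h, i, j, k, l, m, n → o.
Second component — differences are 6, 8, 10, … (increasing by 2 each time): 20, 26, 34, 44, 56, 70, 86 → 104.
Colour — repeats green → blue → red: green, blue, red, green, blue, red, green → blue.
Combining the parts gives o104blue.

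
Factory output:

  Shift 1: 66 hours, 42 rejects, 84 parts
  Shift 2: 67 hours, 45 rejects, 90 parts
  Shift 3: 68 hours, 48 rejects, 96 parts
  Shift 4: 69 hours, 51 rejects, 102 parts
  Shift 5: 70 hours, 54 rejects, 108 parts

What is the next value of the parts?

114

Rejects goes 42, 45, 48, 51, 54 → 57 (+3 each step).
Parts: 84, 90, 96, 102, 108 → 114 (always 2 × the rejects).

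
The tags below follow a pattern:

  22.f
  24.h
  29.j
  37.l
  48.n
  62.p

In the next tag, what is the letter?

Letter — letters move forward 2 places in the alphabet: f, h, j, l, n, p → r.

r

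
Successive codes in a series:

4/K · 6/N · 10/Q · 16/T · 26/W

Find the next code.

42/Z

First component: each term is the sum of the two before it, so 4, 6, 10, 16, 26 → 42.
Letter: K, N, Q, T, W → Z (letters move forward 3 places in the alphabet).
Combining the parts gives 42/Z.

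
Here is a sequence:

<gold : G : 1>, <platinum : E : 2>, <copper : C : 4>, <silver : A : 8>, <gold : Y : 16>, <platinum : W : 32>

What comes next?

Metal — repeats gold → platinum → copper → silver: gold, platinum, copper, silver, gold, platinum → copper.
Letter: G, E, C, A, Y, W → U (letters move back 2 places in the alphabet, wrapping A→Z).
Third value: ×2 each step; 1, 2, 4, 8, 16, 32 → 64.
Putting it together: <copper : U : 64>.

<copper : U : 64>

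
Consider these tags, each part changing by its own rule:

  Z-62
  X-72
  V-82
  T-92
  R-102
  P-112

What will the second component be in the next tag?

122

For the letter, letters move back 2 places in the alphabet: Z, X, V, T, R, P → N.
Second component goes 62, 72, 82, 92, 102, 112 → 122 (+10 each step).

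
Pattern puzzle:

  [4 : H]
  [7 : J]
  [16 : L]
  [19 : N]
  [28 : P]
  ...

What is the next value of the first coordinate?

31

First coordinate — alternating steps +3, +9, +3, +9, …: 4, 7, 16, 19, 28 → 31.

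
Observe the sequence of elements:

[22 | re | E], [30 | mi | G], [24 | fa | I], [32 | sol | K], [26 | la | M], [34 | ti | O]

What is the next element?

[28 | do | Q]

First slot: 22, 30, 24, 32, 26, 34 → 28 (alternating steps +8, −6, +8, −6, …).
For the note, runs through the solfège scale do→ti: re, mi, fa, sol, la, ti → do.
Letter: E, G, I, K, M, O → Q (letters move forward 2 places in the alphabet).
Combining the parts gives [28 | do | Q].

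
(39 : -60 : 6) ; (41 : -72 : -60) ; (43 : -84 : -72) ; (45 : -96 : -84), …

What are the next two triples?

(47 : -108 : -96), (49 : -120 : -108)

First entry: 39, 41, 43, 45 → 47 → 49 (+2 each step).
Second entry: -60, -72, -84, -96 → -108 → -120 (−12 each step).
Third entry — always the previous value of the second entry: 6, -60, -72, -84 → -96 → -108.
Putting the parts together: (47 : -108 : -96) and then (49 : -120 : -108).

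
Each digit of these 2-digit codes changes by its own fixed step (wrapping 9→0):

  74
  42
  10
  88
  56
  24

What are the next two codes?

First digit goes 7, 4, 1, 8, 5, 2 → 9 → 6 (−3 each step, mod 10).
Second digit: −2 each step, mod 10, so 4, 2, 0, 8, 6, 4 → 2 → 0.
Putting the parts together: 92 and then 60.

92, 60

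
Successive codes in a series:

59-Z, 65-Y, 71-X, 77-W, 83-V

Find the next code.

First component: 59, 65, 71, 77, 83 → 89 (+6 each step).
Letter: Z, Y, X, W, V → U (letters move back 1 place in the alphabet).
Putting it together: 89-U.

89-U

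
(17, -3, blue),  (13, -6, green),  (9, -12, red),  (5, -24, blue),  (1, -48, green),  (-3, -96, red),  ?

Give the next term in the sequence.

(-7, -192, blue)

First coordinate — −4 each step: 17, 13, 9, 5, 1, -3 → -7.
Second coordinate: ×2 each step; -3, -6, -12, -24, -48, -96 → -192.
Colour goes blue, green, red, blue, green, red → blue (repeats blue → green → red).
Combining the parts gives (-7, -192, blue).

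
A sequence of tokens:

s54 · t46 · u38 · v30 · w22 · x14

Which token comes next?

y6

Letter — letters move forward 1 place in the alphabet: s, t, u, v, w, x → y.
Second component: −8 each step, so 54, 46, 38, 30, 22, 14 → 6.
So the next token is y6.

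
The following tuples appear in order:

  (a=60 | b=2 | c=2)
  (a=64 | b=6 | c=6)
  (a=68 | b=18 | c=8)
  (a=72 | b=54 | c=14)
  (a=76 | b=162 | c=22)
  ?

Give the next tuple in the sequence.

(a=80 | b=486 | c=36)

For the a, +4 each step: 60, 64, 68, 72, 76 → 80.
B — ×3 each step: 2, 6, 18, 54, 162 → 486.
C: each term is the sum of the two before it, so 2, 6, 8, 14, 22 → 36.
Combining the parts gives (a=80 | b=486 | c=36).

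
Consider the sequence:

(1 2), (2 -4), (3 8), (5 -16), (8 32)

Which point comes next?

First entry: each term is the sum of the two before it, so 1, 2, 3, 5, 8 → 13.
For the second entry, ×(-2) each step: 2, -4, 8, -16, 32 → -64.
Combining the parts gives (13 -64).

(13 -64)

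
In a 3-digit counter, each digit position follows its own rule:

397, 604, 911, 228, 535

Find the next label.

842

First digit: +3 each step, mod 10, so 3, 6, 9, 2, 5 → 8.
Second digit: 9, 0, 1, 2, 3 → 4 (+1 each step, mod 10).
For the third digit, −3 each step, mod 10: 7, 4, 1, 8, 5 → 2.
Putting it together: 842.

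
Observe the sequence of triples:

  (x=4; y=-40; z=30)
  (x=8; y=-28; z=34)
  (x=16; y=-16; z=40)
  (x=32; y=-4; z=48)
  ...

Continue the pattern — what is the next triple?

X: ×2 each step; 4, 8, 16, 32 → 64.
Y: +12 each step; -40, -28, -16, -4 → 8.
Z: differences are 4, 6, 8, … (increasing by 2 each time), so 30, 34, 40, 48 → 58.
So the next triple is (x=64; y=8; z=58).

(x=64; y=8; z=58)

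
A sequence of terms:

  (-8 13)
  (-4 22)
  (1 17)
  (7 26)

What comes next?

(14 21)

First coordinate goes -8, -4, 1, 7 → 14 (differences are 4, 5, 6, … (increasing by 1 each time)).
Second coordinate: 13, 22, 17, 26 → 21 (alternating steps +9, −5, +9, −5, …).
So the next term is (14 21).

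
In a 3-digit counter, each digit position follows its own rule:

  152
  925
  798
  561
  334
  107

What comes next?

970

First digit: −2 each step, mod 10; 1, 9, 7, 5, 3, 1 → 9.
Second digit: −3 each step, mod 10; 5, 2, 9, 6, 3, 0 → 7.
Third digit: 2, 5, 8, 1, 4, 7 → 0 (+3 each step, mod 10).
Putting it together: 970.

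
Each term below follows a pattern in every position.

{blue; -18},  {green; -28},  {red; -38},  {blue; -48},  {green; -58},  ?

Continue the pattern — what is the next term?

{red; -68}

Colour: blue, green, red, blue, green → red (repeats blue → green → red).
Second entry goes -18, -28, -38, -48, -58 → -68 (−10 each step).
So the next term is {red; -68}.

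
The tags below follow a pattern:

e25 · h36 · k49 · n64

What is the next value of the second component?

Letter: letters move forward 3 places in the alphabet; e, h, k, n → q.
Second component: perfect squares: 5², 6², 7², …, so 25, 36, 49, 64 → 81.

81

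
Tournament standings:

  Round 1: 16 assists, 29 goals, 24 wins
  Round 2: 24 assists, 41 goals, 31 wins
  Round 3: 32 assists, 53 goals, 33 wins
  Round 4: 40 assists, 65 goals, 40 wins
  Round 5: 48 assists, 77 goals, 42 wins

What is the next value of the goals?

89

Assists — +8 each step: 16, 24, 32, 40, 48 → 56.
Goals goes 29, 41, 53, 65, 77 → 89 (+12 each step).
Wins — alternating steps +7, +2, +7, +2, …: 24, 31, 33, 40, 42 → 49.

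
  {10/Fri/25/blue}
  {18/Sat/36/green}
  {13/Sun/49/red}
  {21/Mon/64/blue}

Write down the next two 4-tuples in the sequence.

For the first slot, alternating steps +8, −5, +8, −5, …: 10, 18, 13, 21 → 16 → 24.
Day goes Fri, Sat, Sun, Mon → Tue → Wed (runs through the weekdays Mon→Sun).
For the third slot, perfect squares: 5², 6², 7², …: 25, 36, 49, 64 → 81 → 100.
Colour: repeats blue → green → red, so blue, green, red, blue → green → red.
So the next two 4-tuples are {16/Tue/81/green} and {24/Wed/100/red}.

{16/Tue/81/green}, {24/Wed/100/red}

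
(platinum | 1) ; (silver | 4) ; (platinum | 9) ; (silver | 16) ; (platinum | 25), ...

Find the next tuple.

Metal: alternates platinum ↔ silver, so platinum, silver, platinum, silver, platinum → silver.
Second slot: perfect squares: 1², 2², 3², …; 1, 4, 9, 16, 25 → 36.
Putting it together: (silver | 36).

(silver | 36)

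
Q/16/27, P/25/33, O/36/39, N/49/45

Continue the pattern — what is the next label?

Letter goes Q, P, O, N → M (letters move back 1 place in the alphabet).
Second component: perfect squares: 4², 5², 6², …; 16, 25, 36, 49 → 64.
Third component — +6 each step: 27, 33, 39, 45 → 51.
So the next label is M/64/51.

M/64/51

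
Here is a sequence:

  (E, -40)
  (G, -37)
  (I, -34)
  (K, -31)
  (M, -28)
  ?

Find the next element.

(O, -25)

For the letter, letters move forward 2 places in the alphabet: E, G, I, K, M → O.
Second part — +3 each step: -40, -37, -34, -31, -28 → -25.
Putting it together: (O, -25).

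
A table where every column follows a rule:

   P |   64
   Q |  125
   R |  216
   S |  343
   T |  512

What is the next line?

U  729

Letter goes P, Q, R, S, T → U (letters move forward 1 place in the alphabet).
Second component — perfect cubes: 4³, 5³, 6³, …: 64, 125, 216, 343, 512 → 729.
So the next line is U  729.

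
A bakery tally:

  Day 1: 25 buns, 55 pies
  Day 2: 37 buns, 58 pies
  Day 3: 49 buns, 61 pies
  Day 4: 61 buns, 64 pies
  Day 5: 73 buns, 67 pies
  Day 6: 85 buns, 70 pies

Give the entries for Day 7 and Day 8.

Buns: +12 each step; 25, 37, 49, 61, 73, 85 → 97 → 109.
Pies goes 55, 58, 61, 64, 67, 70 → 73 → 76 (+3 each step).
Putting the parts together: 97 buns, 73 pies and then 109 buns, 76 pies.

97 buns, 73 pies; 109 buns, 76 pies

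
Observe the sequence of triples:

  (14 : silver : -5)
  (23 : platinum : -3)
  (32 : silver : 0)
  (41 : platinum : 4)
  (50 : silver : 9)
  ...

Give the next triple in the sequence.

First component: 14, 23, 32, 41, 50 → 59 (+9 each step).
For the metal, alternates silver ↔ platinum: silver, platinum, silver, platinum, silver → platinum.
Third component — differences are 2, 3, 4, … (increasing by 1 each time): -5, -3, 0, 4, 9 → 15.
Putting it together: (59 : platinum : 15).

(59 : platinum : 15)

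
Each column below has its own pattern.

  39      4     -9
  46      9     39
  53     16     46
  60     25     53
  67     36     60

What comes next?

74  49  67

For the first component, +7 each step: 39, 46, 53, 60, 67 → 74.
Second component: 4, 9, 16, 25, 36 → 49 (perfect squares: 2², 3², 4², …).
Third component: -9, 39, 46, 53, 60 → 67 (always the previous value of the first component).
Putting it together: 74  49  67.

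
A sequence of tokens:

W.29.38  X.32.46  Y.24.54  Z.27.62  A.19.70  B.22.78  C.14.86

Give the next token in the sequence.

D.17.94

Letter: W, X, Y, Z, A, B, C → D (letters move forward 1 place in the alphabet, wrapping Z→A).
Second component: alternating steps +3, −8, +3, −8, …, so 29, 32, 24, 27, 19, 22, 14 → 17.
For the third component, +8 each step: 38, 46, 54, 62, 70, 78, 86 → 94.
Combining the parts gives D.17.94.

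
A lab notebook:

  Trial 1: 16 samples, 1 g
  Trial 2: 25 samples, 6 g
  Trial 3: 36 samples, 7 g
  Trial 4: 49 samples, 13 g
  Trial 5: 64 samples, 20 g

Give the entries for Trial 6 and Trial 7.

81 samples, 33 g; 100 samples, 53 g

Samples: perfect squares: 4², 5², 6², …; 16, 25, 36, 49, 64 → 81 → 100.
G goes 1, 6, 7, 13, 20 → 33 → 53 (each term is the sum of the two before it).
Putting the parts together: 81 samples, 33 g and then 100 samples, 53 g.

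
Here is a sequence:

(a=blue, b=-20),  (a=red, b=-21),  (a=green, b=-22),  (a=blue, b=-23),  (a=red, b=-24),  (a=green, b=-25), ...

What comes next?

A — repeats blue → red → green: blue, red, green, blue, red, green → blue.
B goes -20, -21, -22, -23, -24, -25 → -26 (−1 each step).
Combining the parts gives (a=blue, b=-26).

(a=blue, b=-26)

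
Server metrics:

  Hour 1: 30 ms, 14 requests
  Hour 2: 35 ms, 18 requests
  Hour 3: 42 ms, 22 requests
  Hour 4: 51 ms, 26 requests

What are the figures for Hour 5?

Ms goes 30, 35, 42, 51 → 62 (differences are 5, 7, 9, … (increasing by 2 each time)).
For the requests, +4 each step: 14, 18, 22, 26 → 30.
Combining the parts gives 62 ms, 30 requests.

62 ms, 30 requests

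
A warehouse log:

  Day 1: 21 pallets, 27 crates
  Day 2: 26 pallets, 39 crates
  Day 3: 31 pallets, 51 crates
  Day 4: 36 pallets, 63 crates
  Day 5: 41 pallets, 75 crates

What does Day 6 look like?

Pallets — +5 each step: 21, 26, 31, 36, 41 → 46.
For the crates, +12 each step: 27, 39, 51, 63, 75 → 87.
Putting it together: 46 pallets, 87 crates.

46 pallets, 87 crates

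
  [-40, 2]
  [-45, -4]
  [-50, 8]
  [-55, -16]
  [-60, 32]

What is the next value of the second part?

-64

Second part: ×(-2) each step, so 2, -4, 8, -16, 32 → -64.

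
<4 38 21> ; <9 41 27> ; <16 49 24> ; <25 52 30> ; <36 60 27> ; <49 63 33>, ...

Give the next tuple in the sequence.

<64 71 30>

First part: 4, 9, 16, 25, 36, 49 → 64 (perfect squares: 2², 3², 4², …).
Second part — alternating steps +3, +8, +3, +8, …: 38, 41, 49, 52, 60, 63 → 71.
Third part: alternating steps +6, −3, +6, −3, …; 21, 27, 24, 30, 27, 33 → 30.
Putting it together: <64 71 30>.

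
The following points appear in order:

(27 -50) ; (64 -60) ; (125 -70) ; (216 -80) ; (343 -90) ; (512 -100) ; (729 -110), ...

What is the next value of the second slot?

First slot: perfect cubes: 3³, 4³, 5³, …, so 27, 64, 125, 216, 343, 512, 729 → 1000.
Second slot: -50, -60, -70, -80, -90, -100, -110 → -120 (−10 each step).

-120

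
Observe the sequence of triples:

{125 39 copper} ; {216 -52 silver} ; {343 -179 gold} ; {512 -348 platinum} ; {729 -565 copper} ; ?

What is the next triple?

{1000 -836 silver}

First component: 125, 216, 343, 512, 729 → 1000 (perfect cubes: 5³, 6³, 7³, …).
Second component: together with the first component always sums to 164; 39, -52, -179, -348, -565 → -836.
For the metal, repeats copper → silver → gold → platinum: copper, silver, gold, platinum, copper → silver.
Combining the parts gives {1000 -836 silver}.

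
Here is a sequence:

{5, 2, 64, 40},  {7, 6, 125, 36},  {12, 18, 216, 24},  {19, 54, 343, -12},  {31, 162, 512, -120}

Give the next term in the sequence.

First slot: each term is the sum of the two before it; 5, 7, 12, 19, 31 → 50.
Second slot: 2, 6, 18, 54, 162 → 486 (×3 each step).
Third slot: 64, 125, 216, 343, 512 → 729 (perfect cubes: 4³, 5³, 6³, …).
Fourth slot: 40, 36, 24, -12, -120 → -444 (together with the second slot always sums to 42).
Combining the parts gives {50, 486, 729, -444}.

{50, 486, 729, -444}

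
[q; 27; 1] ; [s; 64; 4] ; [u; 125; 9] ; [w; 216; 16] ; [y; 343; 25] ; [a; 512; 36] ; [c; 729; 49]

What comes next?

Letter goes q, s, u, w, y, a, c → e (letters move forward 2 places in the alphabet, wrapping Z→A).
For the second coordinate, perfect cubes: 3³, 4³, 5³, …: 27, 64, 125, 216, 343, 512, 729 → 1000.
Third coordinate — perfect squares: 1², 2², 3², …: 1, 4, 9, 16, 25, 36, 49 → 64.
So the next triple is [e; 1000; 64].

[e; 1000; 64]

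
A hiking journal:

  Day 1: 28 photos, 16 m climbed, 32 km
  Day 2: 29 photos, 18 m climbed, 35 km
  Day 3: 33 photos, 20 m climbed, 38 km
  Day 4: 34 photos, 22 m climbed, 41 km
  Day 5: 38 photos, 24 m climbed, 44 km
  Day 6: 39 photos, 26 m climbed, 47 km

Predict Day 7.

Photos: alternating steps +1, +4, +1, +4, …; 28, 29, 33, 34, 38, 39 → 43.
M climbed: +2 each step, so 16, 18, 20, 22, 24, 26 → 28.
Km: 32, 35, 38, 41, 44, 47 → 50 (+3 each step).
So the next record is 43 photos, 28 m climbed, 50 km.

43 photos, 28 m climbed, 50 km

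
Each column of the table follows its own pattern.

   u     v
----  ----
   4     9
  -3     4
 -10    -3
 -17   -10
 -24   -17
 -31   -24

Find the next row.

Column u — −7 each step: 4, -3, -10, -17, -24, -31 → -38.
Column v — always the previous value of the column u: 9, 4, -3, -10, -17, -24 → -31.
So the next row is -38  -31.

-38  -31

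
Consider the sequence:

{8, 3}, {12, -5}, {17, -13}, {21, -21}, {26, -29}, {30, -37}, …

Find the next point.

{35, -45}

First entry — alternating steps +4, +5, +4, +5, …: 8, 12, 17, 21, 26, 30 → 35.
Second entry — −8 each step: 3, -5, -13, -21, -29, -37 → -45.
So the next point is {35, -45}.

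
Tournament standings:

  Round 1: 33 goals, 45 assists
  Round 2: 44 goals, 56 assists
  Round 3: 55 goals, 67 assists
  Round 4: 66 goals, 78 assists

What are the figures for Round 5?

Goals goes 33, 44, 55, 66 → 77 (+11 each step).
Assists goes 45, 56, 67, 78 → 89 (always 12 more than the goals).
So the next row is 77 goals, 89 assists.

77 goals, 89 assists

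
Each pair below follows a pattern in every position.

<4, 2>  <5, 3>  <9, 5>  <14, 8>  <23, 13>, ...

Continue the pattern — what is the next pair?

<37, 21>

For the first entry, each term is the sum of the two before it: 4, 5, 9, 14, 23 → 37.
For the second entry, each term is the sum of the two before it: 2, 3, 5, 8, 13 → 21.
So the next pair is <37, 21>.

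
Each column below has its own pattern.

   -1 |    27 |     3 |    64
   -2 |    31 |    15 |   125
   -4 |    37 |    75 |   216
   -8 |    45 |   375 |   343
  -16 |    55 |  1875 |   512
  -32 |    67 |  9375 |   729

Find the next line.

-64  81  46875  1000

For the first component, ×2 each step: -1, -2, -4, -8, -16, -32 → -64.
Second component: differences are 4, 6, 8, … (increasing by 2 each time), so 27, 31, 37, 45, 55, 67 → 81.
Third component: ×5 each step; 3, 15, 75, 375, 1875, 9375 → 46875.
For the fourth component, perfect cubes: 4³, 5³, 6³, …: 64, 125, 216, 343, 512, 729 → 1000.
Putting it together: -64  81  46875  1000.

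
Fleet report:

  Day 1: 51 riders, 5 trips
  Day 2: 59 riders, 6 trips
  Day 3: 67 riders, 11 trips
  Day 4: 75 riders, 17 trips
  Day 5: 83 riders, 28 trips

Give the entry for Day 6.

Riders goes 51, 59, 67, 75, 83 → 91 (+8 each step).
Trips: each term is the sum of the two before it; 5, 6, 11, 17, 28 → 45.
Putting it together: 91 riders, 45 trips.

91 riders, 45 trips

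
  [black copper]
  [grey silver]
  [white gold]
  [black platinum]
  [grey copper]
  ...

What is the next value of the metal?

silver

Shade: black, grey, white, black, grey → white (repeats black → grey → white).
Metal: repeats copper → silver → gold → platinum, so copper, silver, gold, platinum, copper → silver.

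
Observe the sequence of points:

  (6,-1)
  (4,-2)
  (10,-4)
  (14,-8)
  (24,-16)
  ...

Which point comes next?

First coordinate goes 6, 4, 10, 14, 24 → 38 (each term is the sum of the two before it).
Second coordinate — ×2 each step: -1, -2, -4, -8, -16 → -32.
So the next point is (38,-32).

(38,-32)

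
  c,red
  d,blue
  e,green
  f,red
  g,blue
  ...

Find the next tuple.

Letter — letters move forward 1 place in the alphabet: c, d, e, f, g → h.
For the colour, repeats red → blue → green: red, blue, green, red, blue → green.
So the next tuple is h,green.

h,green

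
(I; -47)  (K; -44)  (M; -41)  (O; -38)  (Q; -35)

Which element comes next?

For the letter, letters move forward 2 places in the alphabet: I, K, M, O, Q → S.
Second slot: -47, -44, -41, -38, -35 → -32 (+3 each step).
So the next element is (S; -32).

(S; -32)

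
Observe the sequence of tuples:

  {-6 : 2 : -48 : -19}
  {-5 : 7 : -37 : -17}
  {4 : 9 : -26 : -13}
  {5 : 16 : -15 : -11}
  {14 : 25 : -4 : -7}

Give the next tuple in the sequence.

{15 : 41 : 7 : -5}

First component goes -6, -5, 4, 5, 14 → 15 (alternating steps +1, +9, +1, +9, …).
Second component: 2, 7, 9, 16, 25 → 41 (each term is the sum of the two before it).
Third component goes -48, -37, -26, -15, -4 → 7 (+11 each step).
For the fourth component, alternating steps +2, +4, +2, +4, …: -19, -17, -13, -11, -7 → -5.
Combining the parts gives {15 : 41 : 7 : -5}.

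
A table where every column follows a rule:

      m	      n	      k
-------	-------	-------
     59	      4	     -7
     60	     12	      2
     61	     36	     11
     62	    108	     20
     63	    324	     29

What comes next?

64  972  38

Column m: +1 each step, so 59, 60, 61, 62, 63 → 64.
Column n goes 4, 12, 36, 108, 324 → 972 (×3 each step).
Column k goes -7, 2, 11, 20, 29 → 38 (+9 each step).
Putting it together: 64  972  38.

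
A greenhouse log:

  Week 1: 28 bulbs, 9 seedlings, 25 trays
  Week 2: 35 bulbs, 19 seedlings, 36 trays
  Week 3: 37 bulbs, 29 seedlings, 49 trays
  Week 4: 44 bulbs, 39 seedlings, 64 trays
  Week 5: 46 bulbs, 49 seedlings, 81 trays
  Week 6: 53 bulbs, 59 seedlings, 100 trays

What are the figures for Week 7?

For the bulbs, alternating steps +7, +2, +7, +2, …: 28, 35, 37, 44, 46, 53 → 55.
Seedlings goes 9, 19, 29, 39, 49, 59 → 69 (+10 each step).
Trays: 25, 36, 49, 64, 81, 100 → 121 (perfect squares: 5², 6², 7², …).
Putting it together: 55 bulbs, 69 seedlings, 121 trays.

55 bulbs, 69 seedlings, 121 trays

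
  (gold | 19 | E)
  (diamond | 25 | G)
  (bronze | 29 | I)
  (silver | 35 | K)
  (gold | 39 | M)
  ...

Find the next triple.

Rank goes gold, diamond, bronze, silver, gold → diamond (repeats gold → diamond → bronze → silver).
Second part: alternating steps +6, +4, +6, +4, …; 19, 25, 29, 35, 39 → 45.
For the letter, letters move forward 2 places in the alphabet: E, G, I, K, M → O.
Combining the parts gives (diamond | 45 | O).

(diamond | 45 | O)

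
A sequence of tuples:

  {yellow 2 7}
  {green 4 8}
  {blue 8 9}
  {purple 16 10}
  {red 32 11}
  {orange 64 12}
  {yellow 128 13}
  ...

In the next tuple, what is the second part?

256

Second part — ×2 each step: 2, 4, 8, 16, 32, 64, 128 → 256.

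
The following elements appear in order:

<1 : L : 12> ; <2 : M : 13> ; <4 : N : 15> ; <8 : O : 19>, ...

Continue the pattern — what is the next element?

<16 : P : 27>

First slot — ×2 each step: 1, 2, 4, 8 → 16.
Letter goes L, M, N, O → P (letters move forward 1 place in the alphabet).
Third slot: 12, 13, 15, 19 → 27 (always 11 more than the first slot).
So the next element is <16 : P : 27>.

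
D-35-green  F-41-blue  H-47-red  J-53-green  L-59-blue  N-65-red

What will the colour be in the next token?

green

Letter — letters move forward 2 places in the alphabet: D, F, H, J, L, N → P.
Second component: 35, 41, 47, 53, 59, 65 → 71 (+6 each step).
Colour — repeats green → blue → red: green, blue, red, green, blue, red → green.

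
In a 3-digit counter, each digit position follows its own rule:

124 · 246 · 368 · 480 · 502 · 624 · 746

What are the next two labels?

868, 980

First digit — +1 each step, mod 10: 1, 2, 3, 4, 5, 6, 7 → 8 → 9.
For the second digit, +2 each step, mod 10: 2, 4, 6, 8, 0, 2, 4 → 6 → 8.
Third digit: +2 each step, mod 10, so 4, 6, 8, 0, 2, 4, 6 → 8 → 0.
So the next two labels are 868 and 980.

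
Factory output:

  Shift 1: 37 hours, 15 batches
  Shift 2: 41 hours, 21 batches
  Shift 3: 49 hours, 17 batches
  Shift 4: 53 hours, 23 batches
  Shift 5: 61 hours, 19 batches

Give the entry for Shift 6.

65 hours, 25 batches

Hours — alternating steps +4, +8, +4, +8, …: 37, 41, 49, 53, 61 → 65.
Batches: alternating steps +6, −4, +6, −4, …; 15, 21, 17, 23, 19 → 25.
Combining the parts gives 65 hours, 25 batches.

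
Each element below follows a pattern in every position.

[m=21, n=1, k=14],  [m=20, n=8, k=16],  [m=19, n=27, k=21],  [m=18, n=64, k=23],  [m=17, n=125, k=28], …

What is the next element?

[m=16, n=216, k=30]

M: 21, 20, 19, 18, 17 → 16 (−1 each step).
N goes 1, 8, 27, 64, 125 → 216 (perfect cubes: 1³, 2³, 3³, …).
K: alternating steps +2, +5, +2, +5, …; 14, 16, 21, 23, 28 → 30.
Putting it together: [m=16, n=216, k=30].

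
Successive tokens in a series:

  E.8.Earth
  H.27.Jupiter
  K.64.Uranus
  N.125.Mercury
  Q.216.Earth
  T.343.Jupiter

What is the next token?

Letter: letters move forward 3 places in the alphabet, so E, H, K, N, Q, T → W.
Second component: 8, 27, 64, 125, 216, 343 → 512 (perfect cubes: 2³, 3³, 4³, …).
Planet: repeats Earth → Jupiter → Uranus → Mercury; Earth, Jupiter, Uranus, Mercury, Earth, Jupiter → Uranus.
Putting it together: W.512.Uranus.

W.512.Uranus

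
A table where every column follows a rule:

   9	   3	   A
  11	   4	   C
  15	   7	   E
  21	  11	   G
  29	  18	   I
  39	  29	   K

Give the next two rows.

51  47  M; 65  76  O

First component: 9, 11, 15, 21, 29, 39 → 51 → 65 (differences are 2, 4, 6, … (increasing by 2 each time)).
Second component goes 3, 4, 7, 11, 18, 29 → 47 → 76 (each term is the sum of the two before it).
Letter goes A, C, E, G, I, K → M → O (letters move forward 2 places in the alphabet).
So the next two rows are 51  47  M and 65  76  O.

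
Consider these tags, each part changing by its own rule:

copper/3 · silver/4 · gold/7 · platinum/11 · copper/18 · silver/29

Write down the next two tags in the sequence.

gold/47, platinum/76

Metal — repeats copper → silver → gold → platinum: copper, silver, gold, platinum, copper, silver → gold → platinum.
Second component — each term is the sum of the two before it: 3, 4, 7, 11, 18, 29 → 47 → 76.
Putting the parts together: gold/47 and then platinum/76.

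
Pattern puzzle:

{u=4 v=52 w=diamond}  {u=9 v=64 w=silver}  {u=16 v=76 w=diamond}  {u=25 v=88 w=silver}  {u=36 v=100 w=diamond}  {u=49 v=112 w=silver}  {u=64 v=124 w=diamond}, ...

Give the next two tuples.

U goes 4, 9, 16, 25, 36, 49, 64 → 81 → 100 (perfect squares: 2², 3², 4², …).
V: +12 each step; 52, 64, 76, 88, 100, 112, 124 → 136 → 148.
For the w, alternates diamond ↔ silver: diamond, silver, diamond, silver, diamond, silver, diamond → silver → diamond.
Putting the parts together: {u=81 v=136 w=silver} and then {u=100 v=148 w=diamond}.

{u=81 v=136 w=silver}, {u=100 v=148 w=diamond}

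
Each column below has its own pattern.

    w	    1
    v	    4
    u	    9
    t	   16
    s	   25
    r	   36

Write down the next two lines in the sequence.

For the letter, letters move back 1 place in the alphabet: w, v, u, t, s, r → q → p.
Second component: perfect squares: 1², 2², 3², …; 1, 4, 9, 16, 25, 36 → 49 → 64.
Putting the parts together: q  49 and then p  64.

q  49; p  64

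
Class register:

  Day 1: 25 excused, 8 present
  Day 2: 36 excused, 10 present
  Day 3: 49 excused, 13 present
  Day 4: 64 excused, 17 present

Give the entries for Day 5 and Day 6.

81 excused, 22 present; 100 excused, 28 present

Excused: perfect squares: 5², 6², 7², …, so 25, 36, 49, 64 → 81 → 100.
Present: 8, 10, 13, 17 → 22 → 28 (differences are 2, 3, 4, … (increasing by 1 each time)).
So the next two rows are 81 excused, 22 present and 100 excused, 28 present.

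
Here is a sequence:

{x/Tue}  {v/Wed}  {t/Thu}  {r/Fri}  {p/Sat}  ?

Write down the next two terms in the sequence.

Letter goes x, v, t, r, p → n → l (letters move back 2 places in the alphabet).
For the day, runs through the weekdays Mon→Sun: Tue, Wed, Thu, Fri, Sat → Sun → Mon.
So the next two terms are {n/Sun} and {l/Mon}.

{n/Sun}, {l/Mon}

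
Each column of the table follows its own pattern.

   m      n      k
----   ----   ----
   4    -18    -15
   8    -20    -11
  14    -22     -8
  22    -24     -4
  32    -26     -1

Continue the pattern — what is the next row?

44  -28  3

Column m: differences are 4, 6, 8, … (increasing by 2 each time); 4, 8, 14, 22, 32 → 44.
For the column n, −2 each step: -18, -20, -22, -24, -26 → -28.
Column k goes -15, -11, -8, -4, -1 → 3 (alternating steps +4, +3, +4, +3, …).
Putting it together: 44  -28  3.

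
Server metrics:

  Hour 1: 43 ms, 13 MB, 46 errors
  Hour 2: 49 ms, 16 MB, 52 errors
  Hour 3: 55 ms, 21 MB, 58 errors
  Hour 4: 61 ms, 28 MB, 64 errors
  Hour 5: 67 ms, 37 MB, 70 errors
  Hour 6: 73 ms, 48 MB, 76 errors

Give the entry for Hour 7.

79 ms, 61 MB, 82 errors

Ms goes 43, 49, 55, 61, 67, 73 → 79 (+6 each step).
MB: 13, 16, 21, 28, 37, 48 → 61 (differences are 3, 5, 7, … (increasing by 2 each time)).
Errors: always 3 more than the ms, so 46, 52, 58, 64, 70, 76 → 82.
Combining the parts gives 79 ms, 61 MB, 82 errors.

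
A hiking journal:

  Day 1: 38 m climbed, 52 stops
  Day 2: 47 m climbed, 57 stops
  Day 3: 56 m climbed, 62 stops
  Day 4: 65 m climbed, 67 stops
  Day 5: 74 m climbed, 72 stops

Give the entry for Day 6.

M climbed: 38, 47, 56, 65, 74 → 83 (+9 each step).
Stops: +5 each step, so 52, 57, 62, 67, 72 → 77.
Combining the parts gives 83 m climbed, 77 stops.

83 m climbed, 77 stops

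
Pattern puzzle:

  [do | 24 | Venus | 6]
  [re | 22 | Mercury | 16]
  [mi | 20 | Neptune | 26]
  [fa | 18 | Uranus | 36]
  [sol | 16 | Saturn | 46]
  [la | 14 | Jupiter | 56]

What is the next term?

[ti | 12 | Mars | 66]

Note goes do, re, mi, fa, sol, la → ti (runs through the solfège scale do→ti).
Second entry goes 24, 22, 20, 18, 16, 14 → 12 (−2 each step).
Planet: runs backward through the planets Mercury→Neptune; Venus, Mercury, Neptune, Uranus, Saturn, Jupiter → Mars.
Fourth entry: 6, 16, 26, 36, 46, 56 → 66 (+10 each step).
So the next term is [ti | 12 | Mars | 66].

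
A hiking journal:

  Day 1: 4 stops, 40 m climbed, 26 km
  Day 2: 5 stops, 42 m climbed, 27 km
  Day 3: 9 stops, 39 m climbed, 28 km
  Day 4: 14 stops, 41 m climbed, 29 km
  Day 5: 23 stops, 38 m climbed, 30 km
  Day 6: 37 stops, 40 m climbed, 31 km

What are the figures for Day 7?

60 stops, 37 m climbed, 32 km

Stops: each term is the sum of the two before it; 4, 5, 9, 14, 23, 37 → 60.
M climbed — alternating steps +2, −3, +2, −3, …: 40, 42, 39, 41, 38, 40 → 37.
Km: +1 each step, so 26, 27, 28, 29, 30, 31 → 32.
Putting it together: 60 stops, 37 m climbed, 32 km.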